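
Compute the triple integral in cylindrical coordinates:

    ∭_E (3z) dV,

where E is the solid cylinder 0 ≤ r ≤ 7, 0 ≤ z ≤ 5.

In cylindrical coordinates, x = r cos(θ), y = r sin(θ), z = z, and dV = r dr dθ dz.

The integrand becomes 3z, so

    ∭_E (3z) dV = ∫_{0}^{2π} ∫_{0}^{7} ∫_{0}^{5} (3z) · r dz dr dθ.

Inner (z): 75r/2.
Middle (r from 0 to 7): 3675/4.
Outer (θ): 3675π/2.

Therefore the triple integral equals 3675π/2.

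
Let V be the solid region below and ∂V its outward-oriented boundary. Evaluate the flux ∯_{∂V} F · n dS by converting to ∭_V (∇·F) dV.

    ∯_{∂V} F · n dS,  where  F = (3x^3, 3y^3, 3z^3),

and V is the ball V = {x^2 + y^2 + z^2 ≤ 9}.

By the divergence theorem,

    ∯_{∂V} F · n dS = ∭_V (∇ · F) dV.

Compute the divergence:
    ∇ · F = ∂F_x/∂x + ∂F_y/∂y + ∂F_z/∂z = 9x^2 + 9y^2 + 9z^2.

In spherical coordinates, x = ρ sin(φ) cos(θ), y = ρ sin(φ) sin(θ), z = ρ cos(φ), dV = ρ^2 sin(φ) dρ dφ dθ, with 0 ≤ ρ ≤ 3, 0 ≤ φ ≤ π, 0 ≤ θ ≤ 2π.

The integrand, after substitution and multiplying by the volume element, becomes (9ρ^2) · ρ^2 sin(φ), so

    ∭_V (∇·F) dV = ∫_0^{2π} ∫_0^{π} ∫_0^{3} (9ρ^2) · ρ^2 sin(φ) dρ dφ dθ.

Inner (ρ from 0 to 3): 2187sin(φ)/5.
Middle (φ from 0 to π): 4374/5.
Outer (θ from 0 to 2π): 8748π/5.

Therefore ∯_{∂V} F · n dS = 8748π/5.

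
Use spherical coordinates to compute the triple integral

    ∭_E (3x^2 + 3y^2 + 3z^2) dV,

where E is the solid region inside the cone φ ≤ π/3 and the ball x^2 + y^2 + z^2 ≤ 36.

In spherical coordinates, x = ρ sin(φ) cos(θ), y = ρ sin(φ) sin(θ), z = ρ cos(φ), and dV = ρ^2 sin(φ) dρ dφ dθ.

The integrand becomes 3ρ^2, so

    ∭_E (3x^2 + 3y^2 + 3z^2) dV = ∫_{0}^{2π} ∫_{0}^{π/3} ∫_{0}^{6} (3ρ^2) · ρ^2 sin(φ) dρ dφ dθ.

Inner (ρ): 23328sin(φ)/5.
Middle (φ): 11664/5.
Outer (θ): 23328π/5.

Therefore the triple integral equals 23328π/5.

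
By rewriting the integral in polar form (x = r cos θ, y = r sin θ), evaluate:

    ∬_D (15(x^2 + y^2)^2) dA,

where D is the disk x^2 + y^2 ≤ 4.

The region D is 0 ≤ r ≤ 2, 0 ≤ θ ≤ 2π in polar coordinates, where x = r cos(θ), y = r sin(θ), and dA = r dr dθ.

Under the substitution, the integrand becomes 15r^4, so

    ∬_D (15(x^2 + y^2)^2) dA = ∫_{0}^{2π} ∫_{0}^{2} (15r^4) · r dr dθ.

Inner integral (in r): ∫_{0}^{2} (15r^4) · r dr = 160.

Outer integral (in θ): ∫_{0}^{2π} (160) dθ = 320π.

Therefore ∬_D (15(x^2 + y^2)^2) dA = 320π.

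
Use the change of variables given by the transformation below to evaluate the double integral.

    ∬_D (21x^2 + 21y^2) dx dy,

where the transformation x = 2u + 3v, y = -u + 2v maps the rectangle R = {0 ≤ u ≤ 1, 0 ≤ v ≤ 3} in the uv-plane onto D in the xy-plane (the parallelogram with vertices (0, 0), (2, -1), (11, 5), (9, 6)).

Compute the Jacobian determinant of (x, y) with respect to (u, v):

    ∂(x,y)/∂(u,v) = | 2  3 | = (2)(2) - (3)(-1) = 7.
                   | -1  2 |

Its absolute value is |J| = 7 (the area scaling factor).

Substituting x = 2u + 3v, y = -u + 2v into the integrand,

    21x^2 + 21y^2 → 105u^2 + 168u v + 273v^2,

so the integral becomes

    ∬_R (105u^2 + 168u v + 273v^2) · |J| du dv = ∫_0^1 ∫_0^3 (735u^2 + 1176u v + 1911v^2) dv du.

Inner (v): 2205u^2 + 5292u + 17199.
Outer (u): 20580.

Therefore ∬_D (21x^2 + 21y^2) dx dy = 20580.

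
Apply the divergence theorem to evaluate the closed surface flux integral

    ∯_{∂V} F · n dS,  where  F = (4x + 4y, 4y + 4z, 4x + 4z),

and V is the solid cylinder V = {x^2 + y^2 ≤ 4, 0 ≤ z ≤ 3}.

By the divergence theorem,

    ∯_{∂V} F · n dS = ∭_V (∇ · F) dV.

Compute the divergence:
    ∇ · F = ∂F_x/∂x + ∂F_y/∂y + ∂F_z/∂z = 4 + 4 + 4 = 12.

In cylindrical coordinates, x = r cos(θ), y = r sin(θ), z = z, dV = r dr dθ dz, with 0 ≤ r ≤ 2, 0 ≤ θ ≤ 2π, 0 ≤ z ≤ 3.

The integrand, after substitution and multiplying by the volume element, becomes (12) · r, so

    ∭_V (∇·F) dV = ∫_0^{2π} ∫_0^{2} ∫_0^{3} (12) · r dz dr dθ.

Inner (z from 0 to 3): 36r.
Middle (r from 0 to 2): 72.
Outer (θ from 0 to 2π): 144π.

Therefore ∯_{∂V} F · n dS = 144π.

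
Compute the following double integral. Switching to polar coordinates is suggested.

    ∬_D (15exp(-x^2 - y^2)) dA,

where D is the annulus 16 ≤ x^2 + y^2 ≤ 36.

The region D is 4 ≤ r ≤ 6, 0 ≤ θ ≤ 2π in polar coordinates, where x = r cos(θ), y = r sin(θ), and dA = r dr dθ.

Under the substitution, the integrand becomes 15exp(-r^2), so

    ∬_D (15exp(-x^2 - y^2)) dA = ∫_{0}^{2π} ∫_{4}^{6} (15exp(-r^2)) · r dr dθ.

Inner integral (in r): ∫_{4}^{6} (15exp(-r^2)) · r dr = -(15 - 15exp(20))exp(-36)/2.

Outer integral (in θ): ∫_{0}^{2π} (-(15 - 15exp(20))exp(-36)/2) dθ = -15π (1 - exp(20))exp(-36).

Therefore ∬_D (15exp(-x^2 - y^2)) dA = -15π (1 - exp(20))exp(-36).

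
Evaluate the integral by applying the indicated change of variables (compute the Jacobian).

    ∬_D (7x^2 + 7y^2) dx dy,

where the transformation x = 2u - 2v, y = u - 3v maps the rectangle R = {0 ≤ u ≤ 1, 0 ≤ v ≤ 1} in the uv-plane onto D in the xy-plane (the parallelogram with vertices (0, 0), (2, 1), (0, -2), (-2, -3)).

Compute the Jacobian determinant of (x, y) with respect to (u, v):

    ∂(x,y)/∂(u,v) = | 2  -2 | = (2)(-3) - (-2)(1) = -4.
                   | 1  -3 |

Its absolute value is |J| = 4 (the area scaling factor).

Substituting x = 2u - 2v, y = u - 3v into the integrand,

    7x^2 + 7y^2 → 35u^2 - 98u v + 91v^2,

so the integral becomes

    ∬_R (35u^2 - 98u v + 91v^2) · |J| du dv = ∫_0^1 ∫_0^1 (140u^2 - 392u v + 364v^2) dv du.

Inner (v): 140u^2 - 196u + 364/3.
Outer (u): 70.

Therefore ∬_D (7x^2 + 7y^2) dx dy = 70.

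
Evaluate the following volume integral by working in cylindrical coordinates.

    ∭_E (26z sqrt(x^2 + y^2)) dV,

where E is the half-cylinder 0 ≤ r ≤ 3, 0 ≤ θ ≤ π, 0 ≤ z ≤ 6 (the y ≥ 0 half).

In cylindrical coordinates, x = r cos(θ), y = r sin(θ), z = z, and dV = r dr dθ dz.

The integrand becomes 26r z, so

    ∭_E (26z sqrt(x^2 + y^2)) dV = ∫_{0}^{π} ∫_{0}^{3} ∫_{0}^{6} (26r z) · r dz dr dθ.

Inner (z): 468r^2.
Middle (r from 0 to 3): 4212.
Outer (θ): 4212π.

Therefore the triple integral equals 4212π.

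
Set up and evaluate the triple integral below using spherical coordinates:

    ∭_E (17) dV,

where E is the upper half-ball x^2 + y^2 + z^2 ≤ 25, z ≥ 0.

In spherical coordinates, x = ρ sin(φ) cos(θ), y = ρ sin(φ) sin(θ), z = ρ cos(φ), and dV = ρ^2 sin(φ) dρ dφ dθ.

The integrand becomes 17, so

    ∭_E (17) dV = ∫_{0}^{2π} ∫_{0}^{π/2} ∫_{0}^{5} (17) · ρ^2 sin(φ) dρ dφ dθ.

Inner (ρ): 2125sin(φ)/3.
Middle (φ): 2125/3.
Outer (θ): 4250π/3.

Therefore the triple integral equals 4250π/3.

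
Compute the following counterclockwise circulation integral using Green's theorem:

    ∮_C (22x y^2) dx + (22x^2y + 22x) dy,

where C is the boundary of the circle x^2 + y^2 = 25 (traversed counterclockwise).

Green's theorem converts the closed line integral into a double integral over the enclosed region D:

    ∮_C P dx + Q dy = ∬_D (∂Q/∂x - ∂P/∂y) dA.

Here P = 22x y^2, Q = 22x^2y + 22x, so

    ∂Q/∂x = 44x y + 22,    ∂P/∂y = 44x y,
    ∂Q/∂x - ∂P/∂y = 22.

D is the region x^2 + y^2 ≤ 25. Evaluating the double integral:

In polar coordinates (x = r cos θ, y = r sin θ, dA = r dr dθ) the integrand becomes 22, so

    ∬_D (22) dA = ∫_0^{2π} ∫_0^{5} (22) · r dr dθ.

Inner (r from 0 to 5): 275.
Outer (θ from 0 to 2π): 550π.

Therefore ∮_C P dx + Q dy = 550π.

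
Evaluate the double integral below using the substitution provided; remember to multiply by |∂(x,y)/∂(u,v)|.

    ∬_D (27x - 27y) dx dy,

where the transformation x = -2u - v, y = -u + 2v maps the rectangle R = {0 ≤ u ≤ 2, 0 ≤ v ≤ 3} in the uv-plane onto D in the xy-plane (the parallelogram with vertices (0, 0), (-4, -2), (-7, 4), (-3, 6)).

Compute the Jacobian determinant of (x, y) with respect to (u, v):

    ∂(x,y)/∂(u,v) = | -2  -1 | = (-2)(2) - (-1)(-1) = -5.
                   | -1  2 |

Its absolute value is |J| = 5 (the area scaling factor).

Substituting x = -2u - v, y = -u + 2v into the integrand,

    27x - 27y → -27u - 81v,

so the integral becomes

    ∬_R (-27u - 81v) · |J| du dv = ∫_0^2 ∫_0^3 (-135u - 405v) dv du.

Inner (v): -405u - 3645/2.
Outer (u): -4455.

Therefore ∬_D (27x - 27y) dx dy = -4455.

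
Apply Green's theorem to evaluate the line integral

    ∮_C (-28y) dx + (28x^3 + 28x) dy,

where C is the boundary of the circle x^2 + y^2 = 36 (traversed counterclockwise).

Green's theorem converts the closed line integral into a double integral over the enclosed region D:

    ∮_C P dx + Q dy = ∬_D (∂Q/∂x - ∂P/∂y) dA.

Here P = -28y, Q = 28x^3 + 28x, so

    ∂Q/∂x = 84x^2 + 28,    ∂P/∂y = -28,
    ∂Q/∂x - ∂P/∂y = 84x^2 + 56.

D is the region x^2 + y^2 ≤ 36. Evaluating the double integral:

In polar coordinates (x = r cos θ, y = r sin θ, dA = r dr dθ) the integrand becomes 84r^2cos(θ)^2 + 56, so

    ∬_D (84x^2 + 56) dA = ∫_0^{2π} ∫_0^{6} (84r^2cos(θ)^2 + 56) · r dr dθ.

Inner (r from 0 to 6): 27216cos(θ)^2 + 1008.
Outer (θ from 0 to 2π): 29232π.

Therefore ∮_C P dx + Q dy = 29232π.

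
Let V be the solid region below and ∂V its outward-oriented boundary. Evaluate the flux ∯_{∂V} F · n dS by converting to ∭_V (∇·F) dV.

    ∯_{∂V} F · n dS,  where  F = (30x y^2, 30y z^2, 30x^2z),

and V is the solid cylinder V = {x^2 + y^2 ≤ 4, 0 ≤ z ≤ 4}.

By the divergence theorem,

    ∯_{∂V} F · n dS = ∭_V (∇ · F) dV.

Compute the divergence:
    ∇ · F = ∂F_x/∂x + ∂F_y/∂y + ∂F_z/∂z = 30y^2 + 30z^2 + 30x^2 = 30x^2 + 30y^2 + 30z^2.

In cylindrical coordinates, x = r cos(θ), y = r sin(θ), z = z, dV = r dr dθ dz, with 0 ≤ r ≤ 2, 0 ≤ θ ≤ 2π, 0 ≤ z ≤ 4.

The integrand, after substitution and multiplying by the volume element, becomes (30r^2 + 30z^2) · r, so

    ∭_V (∇·F) dV = ∫_0^{2π} ∫_0^{2} ∫_0^{4} (30r^2 + 30z^2) · r dz dr dθ.

Inner (z from 0 to 4): 120r^3 + 640r.
Middle (r from 0 to 2): 1760.
Outer (θ from 0 to 2π): 3520π.

Therefore ∯_{∂V} F · n dS = 3520π.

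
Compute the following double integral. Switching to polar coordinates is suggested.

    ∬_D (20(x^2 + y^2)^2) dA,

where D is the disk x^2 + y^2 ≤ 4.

The region D is 0 ≤ r ≤ 2, 0 ≤ θ ≤ 2π in polar coordinates, where x = r cos(θ), y = r sin(θ), and dA = r dr dθ.

Under the substitution, the integrand becomes 20r^4, so

    ∬_D (20(x^2 + y^2)^2) dA = ∫_{0}^{2π} ∫_{0}^{2} (20r^4) · r dr dθ.

Inner integral (in r): ∫_{0}^{2} (20r^4) · r dr = 640/3.

Outer integral (in θ): ∫_{0}^{2π} (640/3) dθ = 1280π/3.

Therefore ∬_D (20(x^2 + y^2)^2) dA = 1280π/3.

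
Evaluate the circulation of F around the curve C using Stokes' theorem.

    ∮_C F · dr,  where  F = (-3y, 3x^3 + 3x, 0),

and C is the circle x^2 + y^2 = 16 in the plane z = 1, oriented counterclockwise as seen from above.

Let S be the flat disk x^2 + y^2 ≤ 16 in the plane z = 1, with upward unit normal n̂ = ẑ. By Stokes' theorem,

    ∮_C F · dr = ∬_S (∇ × F) · n̂ dS = ∬_D (curl F)_z dA,

where D is the disk x^2 + y^2 ≤ 16.

Compute the curl of F = (-3y, 3x^3 + 3x, 0):
    (∇ × F)_x = ∂F_z/∂y - ∂F_y/∂z = 0,
    (∇ × F)_y = ∂F_x/∂z - ∂F_z/∂x = 0,
    (∇ × F)_z = ∂F_y/∂x - ∂F_x/∂y = 9x^2 + 6.

On z = 1, (curl F)_z = 9x^2 + 6.

Convert to polar (x = r cos θ, y = r sin θ, dA = r dr dθ); the integrand becomes 9r^2cos(θ)^2 + 6, so

    ∬_D (curl F)_z dA = ∫_0^{2π} ∫_0^{4} (9r^2cos(θ)^2 + 6) · r dr dθ.

Inner (r from 0 to 4): 576cos(θ)^2 + 48.
Outer (θ from 0 to 2π): 672π.

Therefore ∮_C F · dr = 672π.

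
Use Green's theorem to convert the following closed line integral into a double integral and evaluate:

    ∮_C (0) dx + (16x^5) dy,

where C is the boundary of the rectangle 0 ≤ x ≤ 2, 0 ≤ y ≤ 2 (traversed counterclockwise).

Green's theorem converts the closed line integral into a double integral over the enclosed region D:

    ∮_C P dx + Q dy = ∬_D (∂Q/∂x - ∂P/∂y) dA.

Here P = 0, Q = 16x^5, so

    ∂Q/∂x = 80x^4,    ∂P/∂y = 0,
    ∂Q/∂x - ∂P/∂y = 80x^4.

D is the region 0 ≤ x ≤ 2, 0 ≤ y ≤ 2. Evaluating the double integral:

    ∬_D (80x^4) dA = ∫_0^{2} ∫_0^{2} (80x^4) dy dx.

Inner (y from 0 to 2): 160x^4.
Outer (x from 0 to 2): 1024.

Therefore ∮_C P dx + Q dy = 1024.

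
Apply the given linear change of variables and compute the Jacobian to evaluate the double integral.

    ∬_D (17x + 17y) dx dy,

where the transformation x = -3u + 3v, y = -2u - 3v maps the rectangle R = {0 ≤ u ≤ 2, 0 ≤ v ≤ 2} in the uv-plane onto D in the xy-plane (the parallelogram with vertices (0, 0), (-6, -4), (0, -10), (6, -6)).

Compute the Jacobian determinant of (x, y) with respect to (u, v):

    ∂(x,y)/∂(u,v) = | -3  3 | = (-3)(-3) - (3)(-2) = 15.
                   | -2  -3 |

Its absolute value is |J| = 15 (the area scaling factor).

Substituting x = -3u + 3v, y = -2u - 3v into the integrand,

    17x + 17y → -85u,

so the integral becomes

    ∬_R (-85u) · |J| du dv = ∫_0^2 ∫_0^2 (-1275u) dv du.

Inner (v): -2550u.
Outer (u): -5100.

Therefore ∬_D (17x + 17y) dx dy = -5100.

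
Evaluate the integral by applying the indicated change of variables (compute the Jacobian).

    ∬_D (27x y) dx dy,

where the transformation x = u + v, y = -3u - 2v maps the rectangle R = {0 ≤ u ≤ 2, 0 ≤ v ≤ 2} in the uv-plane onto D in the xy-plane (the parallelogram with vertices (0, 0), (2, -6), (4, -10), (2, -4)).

Compute the Jacobian determinant of (x, y) with respect to (u, v):

    ∂(x,y)/∂(u,v) = | 1  1 | = (1)(-2) - (1)(-3) = 1.
                   | -3  -2 |

Its absolute value is |J| = 1 (the area scaling factor).

Substituting x = u + v, y = -3u - 2v into the integrand,

    27x y → -81u^2 - 135u v - 54v^2,

so the integral becomes

    ∬_R (-81u^2 - 135u v - 54v^2) · |J| du dv = ∫_0^2 ∫_0^2 (-81u^2 - 135u v - 54v^2) dv du.

Inner (v): -162u^2 - 270u - 144.
Outer (u): -1260.

Therefore ∬_D (27x y) dx dy = -1260.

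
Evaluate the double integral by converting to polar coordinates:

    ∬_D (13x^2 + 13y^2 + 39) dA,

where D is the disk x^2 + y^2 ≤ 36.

The region D is 0 ≤ r ≤ 6, 0 ≤ θ ≤ 2π in polar coordinates, where x = r cos(θ), y = r sin(θ), and dA = r dr dθ.

Under the substitution, the integrand becomes 13r^2 + 39, so

    ∬_D (13x^2 + 13y^2 + 39) dA = ∫_{0}^{2π} ∫_{0}^{6} (13r^2 + 39) · r dr dθ.

Inner integral (in r): ∫_{0}^{6} (13r^2 + 39) · r dr = 4914.

Outer integral (in θ): ∫_{0}^{2π} (4914) dθ = 9828π.

Therefore ∬_D (13x^2 + 13y^2 + 39) dA = 9828π.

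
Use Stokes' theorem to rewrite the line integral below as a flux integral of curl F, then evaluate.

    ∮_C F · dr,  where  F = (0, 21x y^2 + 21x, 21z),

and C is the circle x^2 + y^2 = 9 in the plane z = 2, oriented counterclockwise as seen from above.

Let S be the flat disk x^2 + y^2 ≤ 9 in the plane z = 2, with upward unit normal n̂ = ẑ. By Stokes' theorem,

    ∮_C F · dr = ∬_S (∇ × F) · n̂ dS = ∬_D (curl F)_z dA,

where D is the disk x^2 + y^2 ≤ 9.

Compute the curl of F = (0, 21x y^2 + 21x, 21z):
    (∇ × F)_x = ∂F_z/∂y - ∂F_y/∂z = 0,
    (∇ × F)_y = ∂F_x/∂z - ∂F_z/∂x = 0,
    (∇ × F)_z = ∂F_y/∂x - ∂F_x/∂y = 21y^2 + 21.

On z = 2, (curl F)_z = 21y^2 + 21.

Convert to polar (x = r cos θ, y = r sin θ, dA = r dr dθ); the integrand becomes 21r^2sin(θ)^2 + 21, so

    ∬_D (curl F)_z dA = ∫_0^{2π} ∫_0^{3} (21r^2sin(θ)^2 + 21) · r dr dθ.

Inner (r from 0 to 3): 1701sin(θ)^2/4 + 189/2.
Outer (θ from 0 to 2π): 2457π/4.

Therefore ∮_C F · dr = 2457π/4.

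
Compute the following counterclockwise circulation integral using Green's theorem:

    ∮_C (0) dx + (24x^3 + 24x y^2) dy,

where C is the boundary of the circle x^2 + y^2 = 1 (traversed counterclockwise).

Green's theorem converts the closed line integral into a double integral over the enclosed region D:

    ∮_C P dx + Q dy = ∬_D (∂Q/∂x - ∂P/∂y) dA.

Here P = 0, Q = 24x^3 + 24x y^2, so

    ∂Q/∂x = 72x^2 + 24y^2,    ∂P/∂y = 0,
    ∂Q/∂x - ∂P/∂y = 72x^2 + 24y^2.

D is the region x^2 + y^2 ≤ 1. Evaluating the double integral:

In polar coordinates (x = r cos θ, y = r sin θ, dA = r dr dθ) the integrand becomes 24r^2(cos(2θ) + 2), so

    ∬_D (72x^2 + 24y^2) dA = ∫_0^{2π} ∫_0^{1} (24r^2(cos(2θ) + 2)) · r dr dθ.

Inner (r from 0 to 1): 6cos(2θ) + 12.
Outer (θ from 0 to 2π): 24π.

Therefore ∮_C P dx + Q dy = 24π.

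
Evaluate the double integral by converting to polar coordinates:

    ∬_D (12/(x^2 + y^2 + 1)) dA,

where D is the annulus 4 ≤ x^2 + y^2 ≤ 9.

The region D is 2 ≤ r ≤ 3, 0 ≤ θ ≤ 2π in polar coordinates, where x = r cos(θ), y = r sin(θ), and dA = r dr dθ.

Under the substitution, the integrand becomes 12/(r^2 + 1), so

    ∬_D (12/(x^2 + y^2 + 1)) dA = ∫_{0}^{2π} ∫_{2}^{3} (12/(r^2 + 1)) · r dr dθ.

Inner integral (in r): ∫_{2}^{3} (12/(r^2 + 1)) · r dr = log(64).

Outer integral (in θ): ∫_{0}^{2π} (log(64)) dθ = 12π log(2).

Therefore ∬_D (12/(x^2 + y^2 + 1)) dA = 12π log(2).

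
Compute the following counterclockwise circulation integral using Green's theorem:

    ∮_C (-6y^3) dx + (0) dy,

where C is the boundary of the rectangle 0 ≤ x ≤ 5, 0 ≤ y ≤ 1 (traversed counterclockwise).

Green's theorem converts the closed line integral into a double integral over the enclosed region D:

    ∮_C P dx + Q dy = ∬_D (∂Q/∂x - ∂P/∂y) dA.

Here P = -6y^3, Q = 0, so

    ∂Q/∂x = 0,    ∂P/∂y = -18y^2,
    ∂Q/∂x - ∂P/∂y = 18y^2.

D is the region 0 ≤ x ≤ 5, 0 ≤ y ≤ 1. Evaluating the double integral:

    ∬_D (18y^2) dA = ∫_0^{5} ∫_0^{1} (18y^2) dy dx.

Inner (y from 0 to 1): 6.
Outer (x from 0 to 5): 30.

Therefore ∮_C P dx + Q dy = 30.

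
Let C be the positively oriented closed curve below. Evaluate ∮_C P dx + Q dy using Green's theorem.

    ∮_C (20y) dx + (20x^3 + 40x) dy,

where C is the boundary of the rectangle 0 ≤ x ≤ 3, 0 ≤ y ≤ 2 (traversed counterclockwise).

Green's theorem converts the closed line integral into a double integral over the enclosed region D:

    ∮_C P dx + Q dy = ∬_D (∂Q/∂x - ∂P/∂y) dA.

Here P = 20y, Q = 20x^3 + 40x, so

    ∂Q/∂x = 60x^2 + 40,    ∂P/∂y = 20,
    ∂Q/∂x - ∂P/∂y = 60x^2 + 20.

D is the region 0 ≤ x ≤ 3, 0 ≤ y ≤ 2. Evaluating the double integral:

    ∬_D (60x^2 + 20) dA = ∫_0^{3} ∫_0^{2} (60x^2 + 20) dy dx.

Inner (y from 0 to 2): 120x^2 + 40.
Outer (x from 0 to 3): 1200.

Therefore ∮_C P dx + Q dy = 1200.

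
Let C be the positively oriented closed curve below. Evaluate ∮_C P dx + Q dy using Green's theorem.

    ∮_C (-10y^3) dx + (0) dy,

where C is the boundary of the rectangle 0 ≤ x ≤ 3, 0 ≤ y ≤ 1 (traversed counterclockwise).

Green's theorem converts the closed line integral into a double integral over the enclosed region D:

    ∮_C P dx + Q dy = ∬_D (∂Q/∂x - ∂P/∂y) dA.

Here P = -10y^3, Q = 0, so

    ∂Q/∂x = 0,    ∂P/∂y = -30y^2,
    ∂Q/∂x - ∂P/∂y = 30y^2.

D is the region 0 ≤ x ≤ 3, 0 ≤ y ≤ 1. Evaluating the double integral:

    ∬_D (30y^2) dA = ∫_0^{3} ∫_0^{1} (30y^2) dy dx.

Inner (y from 0 to 1): 10.
Outer (x from 0 to 3): 30.

Therefore ∮_C P dx + Q dy = 30.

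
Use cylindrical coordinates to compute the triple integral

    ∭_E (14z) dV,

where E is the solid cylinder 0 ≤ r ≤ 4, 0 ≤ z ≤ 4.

In cylindrical coordinates, x = r cos(θ), y = r sin(θ), z = z, and dV = r dr dθ dz.

The integrand becomes 14z, so

    ∭_E (14z) dV = ∫_{0}^{2π} ∫_{0}^{4} ∫_{0}^{4} (14z) · r dz dr dθ.

Inner (z): 112r.
Middle (r from 0 to 4): 896.
Outer (θ): 1792π.

Therefore the triple integral equals 1792π.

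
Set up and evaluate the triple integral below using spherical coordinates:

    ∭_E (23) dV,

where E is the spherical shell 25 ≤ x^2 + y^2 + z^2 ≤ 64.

In spherical coordinates, x = ρ sin(φ) cos(θ), y = ρ sin(φ) sin(θ), z = ρ cos(φ), and dV = ρ^2 sin(φ) dρ dφ dθ.

The integrand becomes 23, so

    ∭_E (23) dV = ∫_{0}^{2π} ∫_{0}^{π} ∫_{5}^{8} (23) · ρ^2 sin(φ) dρ dφ dθ.

Inner (ρ): 2967sin(φ).
Middle (φ): 5934.
Outer (θ): 11868π.

Therefore the triple integral equals 11868π.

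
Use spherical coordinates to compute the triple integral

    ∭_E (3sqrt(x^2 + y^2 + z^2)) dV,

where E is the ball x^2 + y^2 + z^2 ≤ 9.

In spherical coordinates, x = ρ sin(φ) cos(θ), y = ρ sin(φ) sin(θ), z = ρ cos(φ), and dV = ρ^2 sin(φ) dρ dφ dθ.

The integrand becomes 3ρ, so

    ∭_E (3sqrt(x^2 + y^2 + z^2)) dV = ∫_{0}^{2π} ∫_{0}^{π} ∫_{0}^{3} (3ρ) · ρ^2 sin(φ) dρ dφ dθ.

Inner (ρ): 243sin(φ)/4.
Middle (φ): 243/2.
Outer (θ): 243π.

Therefore the triple integral equals 243π.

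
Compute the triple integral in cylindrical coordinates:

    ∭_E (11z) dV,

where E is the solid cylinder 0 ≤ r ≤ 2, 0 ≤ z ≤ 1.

In cylindrical coordinates, x = r cos(θ), y = r sin(θ), z = z, and dV = r dr dθ dz.

The integrand becomes 11z, so

    ∭_E (11z) dV = ∫_{0}^{2π} ∫_{0}^{2} ∫_{0}^{1} (11z) · r dz dr dθ.

Inner (z): 11r/2.
Middle (r from 0 to 2): 11.
Outer (θ): 22π.

Therefore the triple integral equals 22π.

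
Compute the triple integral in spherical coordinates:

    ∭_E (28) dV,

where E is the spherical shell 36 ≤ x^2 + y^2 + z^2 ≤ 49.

In spherical coordinates, x = ρ sin(φ) cos(θ), y = ρ sin(φ) sin(θ), z = ρ cos(φ), and dV = ρ^2 sin(φ) dρ dφ dθ.

The integrand becomes 28, so

    ∭_E (28) dV = ∫_{0}^{2π} ∫_{0}^{π} ∫_{6}^{7} (28) · ρ^2 sin(φ) dρ dφ dθ.

Inner (ρ): 3556sin(φ)/3.
Middle (φ): 7112/3.
Outer (θ): 14224π/3.

Therefore the triple integral equals 14224π/3.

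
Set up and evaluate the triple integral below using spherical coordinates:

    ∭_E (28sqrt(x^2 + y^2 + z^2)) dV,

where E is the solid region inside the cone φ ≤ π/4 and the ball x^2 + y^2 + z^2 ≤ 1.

In spherical coordinates, x = ρ sin(φ) cos(θ), y = ρ sin(φ) sin(θ), z = ρ cos(φ), and dV = ρ^2 sin(φ) dρ dφ dθ.

The integrand becomes 28ρ, so

    ∭_E (28sqrt(x^2 + y^2 + z^2)) dV = ∫_{0}^{2π} ∫_{0}^{π/4} ∫_{0}^{1} (28ρ) · ρ^2 sin(φ) dρ dφ dθ.

Inner (ρ): 7sin(φ).
Middle (φ): 7 - 7sqrt(2)/2.
Outer (θ): 7π (2 - sqrt(2)).

Therefore the triple integral equals 7π (2 - sqrt(2)).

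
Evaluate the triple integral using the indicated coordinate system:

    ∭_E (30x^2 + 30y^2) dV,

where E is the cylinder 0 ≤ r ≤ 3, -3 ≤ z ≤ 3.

In cylindrical coordinates, x = r cos(θ), y = r sin(θ), z = z, and dV = r dr dθ dz.

The integrand becomes 30r^2, so

    ∭_E (30x^2 + 30y^2) dV = ∫_{0}^{2π} ∫_{0}^{3} ∫_{-3}^{3} (30r^2) · r dz dr dθ.

Inner (z): 180r^3.
Middle (r from 0 to 3): 3645.
Outer (θ): 7290π.

Therefore the triple integral equals 7290π.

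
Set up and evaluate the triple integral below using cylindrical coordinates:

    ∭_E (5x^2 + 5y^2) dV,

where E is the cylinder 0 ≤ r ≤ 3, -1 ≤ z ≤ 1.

In cylindrical coordinates, x = r cos(θ), y = r sin(θ), z = z, and dV = r dr dθ dz.

The integrand becomes 5r^2, so

    ∭_E (5x^2 + 5y^2) dV = ∫_{0}^{2π} ∫_{0}^{3} ∫_{-1}^{1} (5r^2) · r dz dr dθ.

Inner (z): 10r^3.
Middle (r from 0 to 3): 405/2.
Outer (θ): 405π.

Therefore the triple integral equals 405π.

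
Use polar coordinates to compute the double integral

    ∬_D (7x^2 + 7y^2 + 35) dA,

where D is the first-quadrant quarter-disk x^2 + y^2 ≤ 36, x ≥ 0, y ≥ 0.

The region D is 0 ≤ r ≤ 6, 0 ≤ θ ≤ π/2 in polar coordinates, where x = r cos(θ), y = r sin(θ), and dA = r dr dθ.

Under the substitution, the integrand becomes 7r^2 + 35, so

    ∬_D (7x^2 + 7y^2 + 35) dA = ∫_{0}^{π/2} ∫_{0}^{6} (7r^2 + 35) · r dr dθ.

Inner integral (in r): ∫_{0}^{6} (7r^2 + 35) · r dr = 2898.

Outer integral (in θ): ∫_{0}^{π/2} (2898) dθ = 1449π.

Therefore ∬_D (7x^2 + 7y^2 + 35) dA = 1449π.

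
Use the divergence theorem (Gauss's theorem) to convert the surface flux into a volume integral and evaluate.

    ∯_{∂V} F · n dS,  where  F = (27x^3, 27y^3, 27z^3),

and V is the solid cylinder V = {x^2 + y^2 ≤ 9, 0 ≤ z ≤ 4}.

By the divergence theorem,

    ∯_{∂V} F · n dS = ∭_V (∇ · F) dV.

Compute the divergence:
    ∇ · F = ∂F_x/∂x + ∂F_y/∂y + ∂F_z/∂z = 81x^2 + 81y^2 + 81z^2.

In cylindrical coordinates, x = r cos(θ), y = r sin(θ), z = z, dV = r dr dθ dz, with 0 ≤ r ≤ 3, 0 ≤ θ ≤ 2π, 0 ≤ z ≤ 4.

The integrand, after substitution and multiplying by the volume element, becomes (81r^2 + 81z^2) · r, so

    ∭_V (∇·F) dV = ∫_0^{2π} ∫_0^{3} ∫_0^{4} (81r^2 + 81z^2) · r dz dr dθ.

Inner (z from 0 to 4): 324r^3 + 1728r.
Middle (r from 0 to 3): 14337.
Outer (θ from 0 to 2π): 28674π.

Therefore ∯_{∂V} F · n dS = 28674π.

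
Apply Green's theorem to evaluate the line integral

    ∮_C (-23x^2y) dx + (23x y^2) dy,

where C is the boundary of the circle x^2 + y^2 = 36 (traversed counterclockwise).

Green's theorem converts the closed line integral into a double integral over the enclosed region D:

    ∮_C P dx + Q dy = ∬_D (∂Q/∂x - ∂P/∂y) dA.

Here P = -23x^2y, Q = 23x y^2, so

    ∂Q/∂x = 23y^2,    ∂P/∂y = -23x^2,
    ∂Q/∂x - ∂P/∂y = 23x^2 + 23y^2.

D is the region x^2 + y^2 ≤ 36. Evaluating the double integral:

In polar coordinates (x = r cos θ, y = r sin θ, dA = r dr dθ) the integrand becomes 23r^2, so

    ∬_D (23x^2 + 23y^2) dA = ∫_0^{2π} ∫_0^{6} (23r^2) · r dr dθ.

Inner (r from 0 to 6): 7452.
Outer (θ from 0 to 2π): 14904π.

Therefore ∮_C P dx + Q dy = 14904π.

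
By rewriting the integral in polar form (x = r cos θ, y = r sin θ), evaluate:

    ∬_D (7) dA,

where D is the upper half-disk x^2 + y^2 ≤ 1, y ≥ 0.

The region D is 0 ≤ r ≤ 1, 0 ≤ θ ≤ π in polar coordinates, where x = r cos(θ), y = r sin(θ), and dA = r dr dθ.

Under the substitution, the integrand becomes 7, so

    ∬_D (7) dA = ∫_{0}^{π} ∫_{0}^{1} (7) · r dr dθ.

Inner integral (in r): ∫_{0}^{1} (7) · r dr = 7/2.

Outer integral (in θ): ∫_{0}^{π} (7/2) dθ = 7π/2.

Therefore ∬_D (7) dA = 7π/2.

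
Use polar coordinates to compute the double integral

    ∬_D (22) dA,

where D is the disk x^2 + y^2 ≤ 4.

The region D is 0 ≤ r ≤ 2, 0 ≤ θ ≤ 2π in polar coordinates, where x = r cos(θ), y = r sin(θ), and dA = r dr dθ.

Under the substitution, the integrand becomes 22, so

    ∬_D (22) dA = ∫_{0}^{2π} ∫_{0}^{2} (22) · r dr dθ.

Inner integral (in r): ∫_{0}^{2} (22) · r dr = 44.

Outer integral (in θ): ∫_{0}^{2π} (44) dθ = 88π.

Therefore ∬_D (22) dA = 88π.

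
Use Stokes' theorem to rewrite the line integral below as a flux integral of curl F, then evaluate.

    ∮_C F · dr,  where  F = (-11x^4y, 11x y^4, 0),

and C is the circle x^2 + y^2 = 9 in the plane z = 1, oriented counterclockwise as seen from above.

Let S be the flat disk x^2 + y^2 ≤ 9 in the plane z = 1, with upward unit normal n̂ = ẑ. By Stokes' theorem,

    ∮_C F · dr = ∬_S (∇ × F) · n̂ dS = ∬_D (curl F)_z dA,

where D is the disk x^2 + y^2 ≤ 9.

Compute the curl of F = (-11x^4y, 11x y^4, 0):
    (∇ × F)_x = ∂F_z/∂y - ∂F_y/∂z = 0,
    (∇ × F)_y = ∂F_x/∂z - ∂F_z/∂x = 0,
    (∇ × F)_z = ∂F_y/∂x - ∂F_x/∂y = 11x^4 + 11y^4.

On z = 1, (curl F)_z = 11x^4 + 11y^4.

Convert to polar (x = r cos θ, y = r sin θ, dA = r dr dθ); the integrand becomes 11r^4(sin(θ)^4 + cos(θ)^4), so

    ∬_D (curl F)_z dA = ∫_0^{2π} ∫_0^{3} (11r^4(sin(θ)^4 + cos(θ)^4)) · r dr dθ.

Inner (r from 0 to 3): 2673sin(θ)^4/2 + 2673cos(θ)^4/2.
Outer (θ from 0 to 2π): 8019π/4.

Therefore ∮_C F · dr = 8019π/4.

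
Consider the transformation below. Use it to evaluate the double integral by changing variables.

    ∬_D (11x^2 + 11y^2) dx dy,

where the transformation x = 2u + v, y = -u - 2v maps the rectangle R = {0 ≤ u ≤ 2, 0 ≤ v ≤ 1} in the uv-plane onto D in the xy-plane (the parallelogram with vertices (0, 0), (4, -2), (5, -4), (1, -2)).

Compute the Jacobian determinant of (x, y) with respect to (u, v):

    ∂(x,y)/∂(u,v) = | 2  1 | = (2)(-2) - (1)(-1) = -3.
                   | -1  -2 |

Its absolute value is |J| = 3 (the area scaling factor).

Substituting x = 2u + v, y = -u - 2v into the integrand,

    11x^2 + 11y^2 → 55u^2 + 88u v + 55v^2,

so the integral becomes

    ∬_R (55u^2 + 88u v + 55v^2) · |J| du dv = ∫_0^2 ∫_0^1 (165u^2 + 264u v + 165v^2) dv du.

Inner (v): 165u^2 + 132u + 55.
Outer (u): 814.

Therefore ∬_D (11x^2 + 11y^2) dx dy = 814.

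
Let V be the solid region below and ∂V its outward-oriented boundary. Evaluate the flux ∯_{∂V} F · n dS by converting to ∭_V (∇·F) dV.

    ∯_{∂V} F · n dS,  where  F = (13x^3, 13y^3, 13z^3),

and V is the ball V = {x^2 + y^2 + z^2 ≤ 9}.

By the divergence theorem,

    ∯_{∂V} F · n dS = ∭_V (∇ · F) dV.

Compute the divergence:
    ∇ · F = ∂F_x/∂x + ∂F_y/∂y + ∂F_z/∂z = 39x^2 + 39y^2 + 39z^2.

In spherical coordinates, x = ρ sin(φ) cos(θ), y = ρ sin(φ) sin(θ), z = ρ cos(φ), dV = ρ^2 sin(φ) dρ dφ dθ, with 0 ≤ ρ ≤ 3, 0 ≤ φ ≤ π, 0 ≤ θ ≤ 2π.

The integrand, after substitution and multiplying by the volume element, becomes (39ρ^2) · ρ^2 sin(φ), so

    ∭_V (∇·F) dV = ∫_0^{2π} ∫_0^{π} ∫_0^{3} (39ρ^2) · ρ^2 sin(φ) dρ dφ dθ.

Inner (ρ from 0 to 3): 9477sin(φ)/5.
Middle (φ from 0 to π): 18954/5.
Outer (θ from 0 to 2π): 37908π/5.

Therefore ∯_{∂V} F · n dS = 37908π/5.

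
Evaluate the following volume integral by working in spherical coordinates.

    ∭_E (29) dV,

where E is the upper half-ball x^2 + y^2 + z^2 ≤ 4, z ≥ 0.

In spherical coordinates, x = ρ sin(φ) cos(θ), y = ρ sin(φ) sin(θ), z = ρ cos(φ), and dV = ρ^2 sin(φ) dρ dφ dθ.

The integrand becomes 29, so

    ∭_E (29) dV = ∫_{0}^{2π} ∫_{0}^{π/2} ∫_{0}^{2} (29) · ρ^2 sin(φ) dρ dφ dθ.

Inner (ρ): 232sin(φ)/3.
Middle (φ): 232/3.
Outer (θ): 464π/3.

Therefore the triple integral equals 464π/3.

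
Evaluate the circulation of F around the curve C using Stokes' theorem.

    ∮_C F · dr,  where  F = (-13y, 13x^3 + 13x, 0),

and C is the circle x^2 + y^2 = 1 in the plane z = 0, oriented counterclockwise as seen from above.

Let S be the flat disk x^2 + y^2 ≤ 1 in the plane z = 0, with upward unit normal n̂ = ẑ. By Stokes' theorem,

    ∮_C F · dr = ∬_S (∇ × F) · n̂ dS = ∬_D (curl F)_z dA,

where D is the disk x^2 + y^2 ≤ 1.

Compute the curl of F = (-13y, 13x^3 + 13x, 0):
    (∇ × F)_x = ∂F_z/∂y - ∂F_y/∂z = 0,
    (∇ × F)_y = ∂F_x/∂z - ∂F_z/∂x = 0,
    (∇ × F)_z = ∂F_y/∂x - ∂F_x/∂y = 39x^2 + 26.

On z = 0, (curl F)_z = 39x^2 + 26.

Convert to polar (x = r cos θ, y = r sin θ, dA = r dr dθ); the integrand becomes 39r^2cos(θ)^2 + 26, so

    ∬_D (curl F)_z dA = ∫_0^{2π} ∫_0^{1} (39r^2cos(θ)^2 + 26) · r dr dθ.

Inner (r from 0 to 1): 39cos(θ)^2/4 + 13.
Outer (θ from 0 to 2π): 143π/4.

Therefore ∮_C F · dr = 143π/4.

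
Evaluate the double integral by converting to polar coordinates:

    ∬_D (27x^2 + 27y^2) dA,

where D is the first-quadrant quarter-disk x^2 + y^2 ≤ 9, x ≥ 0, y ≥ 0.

The region D is 0 ≤ r ≤ 3, 0 ≤ θ ≤ π/2 in polar coordinates, where x = r cos(θ), y = r sin(θ), and dA = r dr dθ.

Under the substitution, the integrand becomes 27r^2, so

    ∬_D (27x^2 + 27y^2) dA = ∫_{0}^{π/2} ∫_{0}^{3} (27r^2) · r dr dθ.

Inner integral (in r): ∫_{0}^{3} (27r^2) · r dr = 2187/4.

Outer integral (in θ): ∫_{0}^{π/2} (2187/4) dθ = 2187π/8.

Therefore ∬_D (27x^2 + 27y^2) dA = 2187π/8.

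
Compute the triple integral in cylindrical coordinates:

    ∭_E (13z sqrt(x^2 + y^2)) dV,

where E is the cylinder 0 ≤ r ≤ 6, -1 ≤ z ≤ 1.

In cylindrical coordinates, x = r cos(θ), y = r sin(θ), z = z, and dV = r dr dθ dz.

The integrand becomes 13r z, so

    ∭_E (13z sqrt(x^2 + y^2)) dV = ∫_{0}^{2π} ∫_{0}^{6} ∫_{-1}^{1} (13r z) · r dz dr dθ.

Inner (z): 0.
Middle (r from 0 to 6): 0.
Outer (θ): 0.

Therefore the triple integral equals 0.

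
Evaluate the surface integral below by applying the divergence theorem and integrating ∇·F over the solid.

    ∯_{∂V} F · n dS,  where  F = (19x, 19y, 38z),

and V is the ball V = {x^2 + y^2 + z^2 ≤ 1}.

By the divergence theorem,

    ∯_{∂V} F · n dS = ∭_V (∇ · F) dV.

Compute the divergence:
    ∇ · F = ∂F_x/∂x + ∂F_y/∂y + ∂F_z/∂z = 19 + 19 + 38 = 76.

In spherical coordinates, x = ρ sin(φ) cos(θ), y = ρ sin(φ) sin(θ), z = ρ cos(φ), dV = ρ^2 sin(φ) dρ dφ dθ, with 0 ≤ ρ ≤ 1, 0 ≤ φ ≤ π, 0 ≤ θ ≤ 2π.

The integrand, after substitution and multiplying by the volume element, becomes (76) · ρ^2 sin(φ), so

    ∭_V (∇·F) dV = ∫_0^{2π} ∫_0^{π} ∫_0^{1} (76) · ρ^2 sin(φ) dρ dφ dθ.

Inner (ρ from 0 to 1): 76sin(φ)/3.
Middle (φ from 0 to π): 152/3.
Outer (θ from 0 to 2π): 304π/3.

Therefore ∯_{∂V} F · n dS = 304π/3.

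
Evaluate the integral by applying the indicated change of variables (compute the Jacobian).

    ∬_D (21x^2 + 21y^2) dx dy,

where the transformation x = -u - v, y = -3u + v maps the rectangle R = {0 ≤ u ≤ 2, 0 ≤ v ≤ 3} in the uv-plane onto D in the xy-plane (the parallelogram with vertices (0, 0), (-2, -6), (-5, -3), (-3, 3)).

Compute the Jacobian determinant of (x, y) with respect to (u, v):

    ∂(x,y)/∂(u,v) = | -1  -1 | = (-1)(1) - (-1)(-3) = -4.
                   | -3  1 |

Its absolute value is |J| = 4 (the area scaling factor).

Substituting x = -u - v, y = -3u + v into the integrand,

    21x^2 + 21y^2 → 210u^2 - 84u v + 42v^2,

so the integral becomes

    ∬_R (210u^2 - 84u v + 42v^2) · |J| du dv = ∫_0^2 ∫_0^3 (840u^2 - 336u v + 168v^2) dv du.

Inner (v): 2520u^2 - 1512u + 1512.
Outer (u): 6720.

Therefore ∬_D (21x^2 + 21y^2) dx dy = 6720.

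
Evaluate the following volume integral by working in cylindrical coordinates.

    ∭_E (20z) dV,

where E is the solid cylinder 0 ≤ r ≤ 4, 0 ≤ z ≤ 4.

In cylindrical coordinates, x = r cos(θ), y = r sin(θ), z = z, and dV = r dr dθ dz.

The integrand becomes 20z, so

    ∭_E (20z) dV = ∫_{0}^{2π} ∫_{0}^{4} ∫_{0}^{4} (20z) · r dz dr dθ.

Inner (z): 160r.
Middle (r from 0 to 4): 1280.
Outer (θ): 2560π.

Therefore the triple integral equals 2560π.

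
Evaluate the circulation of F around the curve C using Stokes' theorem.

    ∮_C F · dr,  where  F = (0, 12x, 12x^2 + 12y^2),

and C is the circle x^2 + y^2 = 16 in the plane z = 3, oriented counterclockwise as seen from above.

Let S be the flat disk x^2 + y^2 ≤ 16 in the plane z = 3, with upward unit normal n̂ = ẑ. By Stokes' theorem,

    ∮_C F · dr = ∬_S (∇ × F) · n̂ dS = ∬_D (curl F)_z dA,

where D is the disk x^2 + y^2 ≤ 16.

Compute the curl of F = (0, 12x, 12x^2 + 12y^2):
    (∇ × F)_x = ∂F_z/∂y - ∂F_y/∂z = 24y,
    (∇ × F)_y = ∂F_x/∂z - ∂F_z/∂x = -24x,
    (∇ × F)_z = ∂F_y/∂x - ∂F_x/∂y = 12.

On z = 3, (curl F)_z = 12.

Convert to polar (x = r cos θ, y = r sin θ, dA = r dr dθ); the integrand becomes 12, so

    ∬_D (curl F)_z dA = ∫_0^{2π} ∫_0^{4} (12) · r dr dθ.

Inner (r from 0 to 4): 96.
Outer (θ from 0 to 2π): 192π.

Therefore ∮_C F · dr = 192π.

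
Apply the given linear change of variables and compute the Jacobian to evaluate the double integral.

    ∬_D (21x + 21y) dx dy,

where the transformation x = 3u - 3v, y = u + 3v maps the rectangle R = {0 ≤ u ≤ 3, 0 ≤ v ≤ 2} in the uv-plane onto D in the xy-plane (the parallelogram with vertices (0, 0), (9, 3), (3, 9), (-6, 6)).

Compute the Jacobian determinant of (x, y) with respect to (u, v):

    ∂(x,y)/∂(u,v) = | 3  -3 | = (3)(3) - (-3)(1) = 12.
                   | 1  3 |

Its absolute value is |J| = 12 (the area scaling factor).

Substituting x = 3u - 3v, y = u + 3v into the integrand,

    21x + 21y → 84u,

so the integral becomes

    ∬_R (84u) · |J| du dv = ∫_0^3 ∫_0^2 (1008u) dv du.

Inner (v): 2016u.
Outer (u): 9072.

Therefore ∬_D (21x + 21y) dx dy = 9072.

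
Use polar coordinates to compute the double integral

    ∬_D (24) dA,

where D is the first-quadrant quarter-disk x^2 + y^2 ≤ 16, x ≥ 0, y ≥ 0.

The region D is 0 ≤ r ≤ 4, 0 ≤ θ ≤ π/2 in polar coordinates, where x = r cos(θ), y = r sin(θ), and dA = r dr dθ.

Under the substitution, the integrand becomes 24, so

    ∬_D (24) dA = ∫_{0}^{π/2} ∫_{0}^{4} (24) · r dr dθ.

Inner integral (in r): ∫_{0}^{4} (24) · r dr = 192.

Outer integral (in θ): ∫_{0}^{π/2} (192) dθ = 96π.

Therefore ∬_D (24) dA = 96π.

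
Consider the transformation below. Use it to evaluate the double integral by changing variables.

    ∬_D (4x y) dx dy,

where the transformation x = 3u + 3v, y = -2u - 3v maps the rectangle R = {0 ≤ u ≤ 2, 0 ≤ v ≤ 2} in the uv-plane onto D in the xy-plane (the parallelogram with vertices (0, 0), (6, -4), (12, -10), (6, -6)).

Compute the Jacobian determinant of (x, y) with respect to (u, v):

    ∂(x,y)/∂(u,v) = | 3  3 | = (3)(-3) - (3)(-2) = -3.
                   | -2  -3 |

Its absolute value is |J| = 3 (the area scaling factor).

Substituting x = 3u + 3v, y = -2u - 3v into the integrand,

    4x y → -24u^2 - 60u v - 36v^2,

so the integral becomes

    ∬_R (-24u^2 - 60u v - 36v^2) · |J| du dv = ∫_0^2 ∫_0^2 (-72u^2 - 180u v - 108v^2) dv du.

Inner (v): -144u^2 - 360u - 288.
Outer (u): -1680.

Therefore ∬_D (4x y) dx dy = -1680.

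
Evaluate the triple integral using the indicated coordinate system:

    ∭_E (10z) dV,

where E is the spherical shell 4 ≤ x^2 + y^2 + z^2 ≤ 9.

In spherical coordinates, x = ρ sin(φ) cos(θ), y = ρ sin(φ) sin(θ), z = ρ cos(φ), and dV = ρ^2 sin(φ) dρ dφ dθ.

The integrand becomes 10ρ cos(φ), so

    ∭_E (10z) dV = ∫_{0}^{2π} ∫_{0}^{π} ∫_{2}^{3} (10ρ cos(φ)) · ρ^2 sin(φ) dρ dφ dθ.

Inner (ρ): 325sin(2φ)/4.
Middle (φ): 0.
Outer (θ): 0.

Therefore the triple integral equals 0.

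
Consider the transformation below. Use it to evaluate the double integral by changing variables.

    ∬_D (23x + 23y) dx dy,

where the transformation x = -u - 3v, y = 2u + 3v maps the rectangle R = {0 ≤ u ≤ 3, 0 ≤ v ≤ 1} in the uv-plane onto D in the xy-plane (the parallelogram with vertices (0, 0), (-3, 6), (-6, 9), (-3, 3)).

Compute the Jacobian determinant of (x, y) with respect to (u, v):

    ∂(x,y)/∂(u,v) = | -1  -3 | = (-1)(3) - (-3)(2) = 3.
                   | 2  3 |

Its absolute value is |J| = 3 (the area scaling factor).

Substituting x = -u - 3v, y = 2u + 3v into the integrand,

    23x + 23y → 23u,

so the integral becomes

    ∬_R (23u) · |J| du dv = ∫_0^3 ∫_0^1 (69u) dv du.

Inner (v): 69u.
Outer (u): 621/2.

Therefore ∬_D (23x + 23y) dx dy = 621/2.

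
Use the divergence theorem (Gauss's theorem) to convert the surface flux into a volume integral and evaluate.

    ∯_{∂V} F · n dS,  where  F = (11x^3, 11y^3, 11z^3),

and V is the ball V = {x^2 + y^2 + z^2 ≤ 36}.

By the divergence theorem,

    ∯_{∂V} F · n dS = ∭_V (∇ · F) dV.

Compute the divergence:
    ∇ · F = ∂F_x/∂x + ∂F_y/∂y + ∂F_z/∂z = 33x^2 + 33y^2 + 33z^2.

In spherical coordinates, x = ρ sin(φ) cos(θ), y = ρ sin(φ) sin(θ), z = ρ cos(φ), dV = ρ^2 sin(φ) dρ dφ dθ, with 0 ≤ ρ ≤ 6, 0 ≤ φ ≤ π, 0 ≤ θ ≤ 2π.

The integrand, after substitution and multiplying by the volume element, becomes (33ρ^2) · ρ^2 sin(φ), so

    ∭_V (∇·F) dV = ∫_0^{2π} ∫_0^{π} ∫_0^{6} (33ρ^2) · ρ^2 sin(φ) dρ dφ dθ.

Inner (ρ from 0 to 6): 256608sin(φ)/5.
Middle (φ from 0 to π): 513216/5.
Outer (θ from 0 to 2π): 1026432π/5.

Therefore ∯_{∂V} F · n dS = 1026432π/5.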